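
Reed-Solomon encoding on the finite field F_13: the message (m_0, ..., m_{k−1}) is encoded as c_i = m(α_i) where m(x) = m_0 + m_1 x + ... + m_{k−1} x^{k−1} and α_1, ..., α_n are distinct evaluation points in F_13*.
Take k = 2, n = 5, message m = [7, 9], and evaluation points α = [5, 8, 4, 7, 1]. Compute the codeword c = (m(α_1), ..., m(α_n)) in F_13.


c = [0, 1, 4, 5, 3]

Message polynomial: m(x) = 7 + 9·x (mod 13).
For each evaluation point α_i, compute m(α_i) mod 13:
  α_1 = 5: Horner steps 9 → 0, so m(5) = 0.
  α_2 = 8: Horner steps 9 → 1, so m(8) = 1.
  α_3 = 4: Horner steps 9 → 4, so m(4) = 4.
  α_4 = 7: Horner steps 9 → 5, so m(7) = 5.
  α_5 = 1: Horner steps 9 → 3, so m(1) = 3.
Codeword c = [0, 1, 4, 5, 3] ∈ F_13^5.


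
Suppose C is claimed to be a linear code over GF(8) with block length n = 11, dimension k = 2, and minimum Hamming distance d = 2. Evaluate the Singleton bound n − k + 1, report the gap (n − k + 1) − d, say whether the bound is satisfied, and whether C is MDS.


Singleton RHS = n − k + 1 = 10, slack = 8, bound satisfied, not MDS.

Singleton bound: d ≤ n − k + 1.
Here n = 11, k = 2, so n − k + 1 = 10.
Given d = 2, check d ≤ 10: YES.
Slack = (n − k + 1) − d = 8.
The code is NOT MDS (slack = 8 > 0).
Description: the claimed parameters are [11, 2, 2]_8; such a code would be non-MDS.


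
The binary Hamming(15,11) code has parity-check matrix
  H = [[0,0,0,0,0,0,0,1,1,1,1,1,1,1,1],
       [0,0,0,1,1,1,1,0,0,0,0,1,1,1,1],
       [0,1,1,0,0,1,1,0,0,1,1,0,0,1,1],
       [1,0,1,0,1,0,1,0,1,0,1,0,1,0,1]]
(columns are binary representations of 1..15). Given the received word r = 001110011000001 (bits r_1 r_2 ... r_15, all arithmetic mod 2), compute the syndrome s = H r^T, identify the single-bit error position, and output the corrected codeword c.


s = (1, 1, 0, 0)^T, error position = 12, corrected codeword c = 001110011001001

Compute s = H r^T mod 2 one row at a time:
  s_1 = 1 + 1 + 0 + 0 + 0 + 0 + 0 + 1 = 3 ≡ 1 (mod 2).
  s_2 = 1 + 1 + 0 + 0 + 0 + 0 + 0 + 1 = 3 ≡ 1 (mod 2).
  s_3 = 0 + 1 + 0 + 0 + 0 + 0 + 0 + 1 = 2 ≡ 0 (mod 2).
  s_4 = 0 + 1 + 1 + 0 + 1 + 0 + 0 + 1 = 4 ≡ 0 (mod 2).
s = (1, 1, 0, 0)^T — this equals column 12 of H (binary 1100), so error is at position 12.
Correct: flip bit 12 of r = 001110011000001 to get c = 001110011001001.


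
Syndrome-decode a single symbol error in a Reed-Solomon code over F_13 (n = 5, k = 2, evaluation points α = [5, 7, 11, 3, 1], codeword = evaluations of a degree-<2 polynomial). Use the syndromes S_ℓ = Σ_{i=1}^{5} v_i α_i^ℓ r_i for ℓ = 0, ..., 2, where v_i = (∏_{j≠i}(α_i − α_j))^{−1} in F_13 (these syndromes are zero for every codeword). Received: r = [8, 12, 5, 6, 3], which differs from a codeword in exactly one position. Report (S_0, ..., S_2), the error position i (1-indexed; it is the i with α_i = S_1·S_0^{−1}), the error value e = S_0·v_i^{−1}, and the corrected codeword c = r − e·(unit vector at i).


S = (5, 12, 8), error at position 1, error magnitude e = 12, c = [9, 12, 5, 6, 3].

Step 1: column multipliers v_i = (∏_{j≠i}(α_i − α_j))^{−1} mod 13.
  i = 1 (α = 5): (5−7)(5−11)(5−3)(5−1) = (−2)·(−6)·2·4 = 96 ≡ 5, so v_1 = 5^{−1} = 8 (mod 13).
  i = 2 (α = 7): (7−5)(7−11)(7−3)(7−1) = 2·(−4)·4·6 = −192 ≡ 3, so v_2 = 3^{−1} = 9 (mod 13).
  i = 3 (α = 11): (11−5)(11−7)(11−3)(11−1) = 6·4·8·10 = 1920 ≡ 9, so v_3 = 9^{−1} = 3 (mod 13).
  i = 4 (α = 3): (3−5)(3−7)(3−11)(3−1) = (−2)·(−4)·(−8)·2 = −128 ≡ 2, so v_4 = 2^{−1} = 7 (mod 13).
  i = 5 (α = 1): (1−5)(1−7)(1−11)(1−3) = (−4)·(−6)·(−10)·(−2) = 480 ≡ 12, so v_5 = 12^{−1} = 12 (mod 13).
  v = [8, 9, 3, 7, 12].
Step 2: syndromes of r = [8, 12, 5, 6, 3] (all sums mod 13).
  S_0 = Σ v_i r_i = 8·8 + 9·12 + 3·5 + 7·6 + 12·3 = 265 ≡ 5.
  S_1 = Σ v_i α_i r_i = 8·5·8 + 9·7·12 + 3·11·5 + 7·3·6 + 12·1·3 = 1403 ≡ 12.
  α_i^2 mod 13 = [12, 10, 4, 9, 1].
  S_2 = Σ v_i α_i^2 r_i = 8·12·8 + 9·10·12 + 3·4·5 + 7·9·6 + 12·1·3 = 2322 ≡ 8.
  S = (5, 12, 8) ≠ 0, so r is not a codeword (an error is present).
Step 3: locate the error. For a single error e at position i, S_ℓ = v_i·e·α_i^ℓ, so α_err = S_1/S_0.
  S_0^{−1} = 5^{−1} = 8 (mod 13), so α_err = 12·8 = 96 ≡ 5 = α_1. Error position i = 1.
  Consistency check: S_2/S_1 = 8·12 = 96 ≡ 5 = α_err ✓ (single-error assumption holds).
Step 4: error magnitude e = S_0/v_1 = S_0·∏_{j≠1}(α_1 − α_j) = 5·5 = 25 ≡ 12 (mod 13).
Step 5: correct position 1: c_1 = r_1 − e = 8 − 12 ≡ 9 (mod 13). Hence c = [9, 12, 5, 6, 3].
  Check: interpolating c through the α_i gives m(x) = 8 + 8·x (degree < 2) with m(α_i) = c_i for every i, so c is indeed a codeword.


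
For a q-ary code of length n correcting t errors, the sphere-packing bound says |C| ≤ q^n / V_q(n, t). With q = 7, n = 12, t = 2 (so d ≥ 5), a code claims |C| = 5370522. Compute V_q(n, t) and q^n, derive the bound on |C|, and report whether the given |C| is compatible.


V_q(n, t) = 2449, q^n = 13841287201, Hamming bound = 5651811, |C| = 5370522 ≤ bound (satisfied).

Step 1: Compute V_q(n, t) = Σ_{j=0}^2 C(n, j) (q−1)^j.
  j = 0: C(12,0)·(6)^0 = 1·1 = 1.
  j = 1: C(12,1)·(6)^1 = 12·6 = 72.
  j = 2: C(12,2)·(6)^2 = 66·36 = 2376.
  V_q(n, t) = 1 + 72 + 2376 = 2449.
Step 2: q^n = 7^12 = 13841287201.
Step 3: Hamming bound ⌊q^n / V_q(n,t)⌋ = ⌊13841287201/2449⌋ = 5651811.
Step 4: Compare |C| = 5370522 to 5651811: satisfied.
The claimed |C| lies below the Hamming bound.


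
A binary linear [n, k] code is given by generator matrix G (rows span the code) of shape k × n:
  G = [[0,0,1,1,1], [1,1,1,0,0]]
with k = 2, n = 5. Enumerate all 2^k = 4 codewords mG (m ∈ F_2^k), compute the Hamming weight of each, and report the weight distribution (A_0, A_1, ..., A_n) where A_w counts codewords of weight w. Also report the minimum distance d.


Weight distribution: A_0 = 1, A_3 = 2, A_4 = 1. Minimum distance d = 3.

Enumerate all 2^2 = 4 messages m ∈ F_2^2.
For each, compute codeword c = mG in F_2^5, then tally its weight.
  m = 00 → c = 00000, weight = 0.
  m = 10 → c = 00111, weight = 3.
  m = 01 → c = 11100, weight = 3.
  m = 11 → c = 11011, weight = 4.
Tally weights:
  weight 0: 1 codewords.
  weight 3: 2 codewords.
  weight 4: 1 codewords.
Minimum distance d = smallest w > 0 with A_w > 0 = 3.
Sanity: Σ A_w = 4 = 2^2 = 4 ✓.


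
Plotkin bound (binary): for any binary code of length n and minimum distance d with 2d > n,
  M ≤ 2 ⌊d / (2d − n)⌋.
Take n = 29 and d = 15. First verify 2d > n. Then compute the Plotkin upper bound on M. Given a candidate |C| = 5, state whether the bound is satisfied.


Plotkin bound M ≤ 30; given |C| = 5 ≤ bound (satisfied).

Check applicability: 2d = 30, n = 29.
2d − n = 1 > 0, so Plotkin applies.
Compute d/(2d−n) = 15/1 ≈ 15.0000.
⌊d/(2d−n)⌋ = 15.
Plotkin bound: M ≤ 2·15 = 30.
Given |C| = 5, check: satisfied.
This |C| is below the Plotkin bound.


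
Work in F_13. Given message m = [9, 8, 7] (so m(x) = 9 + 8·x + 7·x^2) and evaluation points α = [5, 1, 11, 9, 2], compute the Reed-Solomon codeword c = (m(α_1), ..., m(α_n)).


c = [3, 11, 8, 11, 1]

Message polynomial: m(x) = 9 + 8·x + 7·x^2 (mod 13).
For each evaluation point α_i, compute m(α_i) mod 13:
  α_1 = 5: Horner steps 7 → 4 → 3, so m(5) = 3.
  α_2 = 1: Horner steps 7 → 2 → 11, so m(1) = 11.
  α_3 = 11: Horner steps 7 → 7 → 8, so m(11) = 8.
  α_4 = 9: Horner steps 7 → 6 → 11, so m(9) = 11.
  α_5 = 2: Horner steps 7 → 9 → 1, so m(2) = 1.
Codeword c = [3, 11, 8, 11, 1] ∈ F_13^5.


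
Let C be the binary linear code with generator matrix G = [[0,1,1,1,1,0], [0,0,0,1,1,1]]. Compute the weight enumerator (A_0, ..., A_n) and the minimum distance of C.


Weight distribution: A_0 = 1, A_3 = 2, A_4 = 1. Minimum distance d = 3.

Enumerate all 2^2 = 4 messages m ∈ F_2^2.
For each, compute codeword c = mG in F_2^6, then tally its weight.
  m = 00 → c = 000000, weight = 0.
  m = 10 → c = 011110, weight = 4.
  m = 01 → c = 000111, weight = 3.
  m = 11 → c = 011001, weight = 3.
Tally weights:
  weight 0: 1 codewords.
  weight 3: 2 codewords.
  weight 4: 1 codewords.
Minimum distance d = smallest w > 0 with A_w > 0 = 3.
Sanity: Σ A_w = 4 = 2^2 = 4 ✓.


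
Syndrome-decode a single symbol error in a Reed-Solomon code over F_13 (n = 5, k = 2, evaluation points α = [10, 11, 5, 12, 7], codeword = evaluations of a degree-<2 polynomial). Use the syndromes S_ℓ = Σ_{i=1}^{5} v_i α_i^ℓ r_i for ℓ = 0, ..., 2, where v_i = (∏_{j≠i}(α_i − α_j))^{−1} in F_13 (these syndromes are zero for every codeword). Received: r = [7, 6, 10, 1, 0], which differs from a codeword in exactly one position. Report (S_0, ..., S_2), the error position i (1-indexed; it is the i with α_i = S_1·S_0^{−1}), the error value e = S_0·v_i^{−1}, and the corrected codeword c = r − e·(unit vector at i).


S = (12, 3, 4), error at position 1, error magnitude e = 9, c = [11, 6, 10, 1, 0].

Step 1: column multipliers v_i = (∏_{j≠i}(α_i − α_j))^{−1} mod 13.
  i = 1 (α = 10): (10−11)(10−5)(10−12)(10−7) = (−1)·5·(−2)·3 = 30 ≡ 4, so v_1 = 4^{−1} = 10 (mod 13).
  i = 2 (α = 11): (11−10)(11−5)(11−12)(11−7) = 1·6·(−1)·4 = −24 ≡ 2, so v_2 = 2^{−1} = 7 (mod 13).
  i = 3 (α = 5): (5−10)(5−11)(5−12)(5−7) = (−5)·(−6)·(−7)·(−2) = 420 ≡ 4, so v_3 = 4^{−1} = 10 (mod 13).
  i = 4 (α = 12): (12−10)(12−11)(12−5)(12−7) = 2·1·7·5 = 70 ≡ 5, so v_4 = 5^{−1} = 8 (mod 13).
  i = 5 (α = 7): (7−10)(7−11)(7−5)(7−12) = (−3)·(−4)·2·(−5) = −120 ≡ 10, so v_5 = 10^{−1} = 4 (mod 13).
  v = [10, 7, 10, 8, 4].
Step 2: syndromes of r = [7, 6, 10, 1, 0] (all sums mod 13).
  S_0 = Σ v_i r_i = 10·7 + 7·6 + 10·10 + 8·1 + 4·0 = 220 ≡ 12.
  S_1 = Σ v_i α_i r_i = 10·10·7 + 7·11·6 + 10·5·10 + 8·12·1 + 4·7·0 = 1758 ≡ 3.
  α_i^2 mod 13 = [9, 4, 12, 1, 10].
  S_2 = Σ v_i α_i^2 r_i = 10·9·7 + 7·4·6 + 10·12·10 + 8·1·1 + 4·10·0 = 2006 ≡ 4.
  S = (12, 3, 4) ≠ 0, so r is not a codeword (an error is present).
Step 3: locate the error. For a single error e at position i, S_ℓ = v_i·e·α_i^ℓ, so α_err = S_1/S_0.
  S_0^{−1} = 12^{−1} = 12 (mod 13), so α_err = 3·12 = 36 ≡ 10 = α_1. Error position i = 1.
  Consistency check: S_2/S_1 = 4·9 = 36 ≡ 10 = α_err ✓ (single-error assumption holds).
Step 4: error magnitude e = S_0/v_1 = S_0·∏_{j≠1}(α_1 − α_j) = 12·4 = 48 ≡ 9 (mod 13).
Step 5: correct position 1: c_1 = r_1 − e = 7 − 9 ≡ 11 (mod 13). Hence c = [11, 6, 10, 1, 0].
  Check: interpolating c through the α_i gives m(x) = 9 + 8·x (degree < 2) with m(α_i) = c_i for every i, so c is indeed a codeword.


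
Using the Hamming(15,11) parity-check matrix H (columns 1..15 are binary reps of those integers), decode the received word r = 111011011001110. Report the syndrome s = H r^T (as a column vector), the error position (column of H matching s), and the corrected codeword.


s = (1, 1, 0, 1)^T, error position = 13, corrected codeword c = 111011011001010

Compute s = H r^T mod 2 one row at a time:
  s_1 = 1 + 1 + 0 + 0 + 1 + 1 + 1 + 0 = 5 ≡ 1 (mod 2).
  s_2 = 0 + 1 + 1 + 0 + 1 + 1 + 1 + 0 = 5 ≡ 1 (mod 2).
  s_3 = 1 + 1 + 1 + 0 + 0 + 0 + 1 + 0 = 4 ≡ 0 (mod 2).
  s_4 = 1 + 1 + 1 + 0 + 1 + 0 + 1 + 0 = 5 ≡ 1 (mod 2).
s = (1, 1, 0, 1)^T — this equals column 13 of H (binary 1101), so error is at position 13.
Correct: flip bit 13 of r = 111011011001110 to get c = 111011011001010.


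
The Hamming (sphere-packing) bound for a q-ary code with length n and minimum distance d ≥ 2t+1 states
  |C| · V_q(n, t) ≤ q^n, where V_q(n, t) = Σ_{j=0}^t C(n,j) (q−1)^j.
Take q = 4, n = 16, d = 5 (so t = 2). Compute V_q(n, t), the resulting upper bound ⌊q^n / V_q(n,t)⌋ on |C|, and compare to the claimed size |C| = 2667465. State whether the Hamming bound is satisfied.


V_q(n, t) = 1129, q^n = 4294967296, Hamming bound = 3804222, |C| = 2667465 ≤ bound (satisfied).

Step 1: Compute V_q(n, t) = Σ_{j=0}^2 C(n, j) (q−1)^j.
  j = 0: C(16,0)·(3)^0 = 1·1 = 1.
  j = 1: C(16,1)·(3)^1 = 16·3 = 48.
  j = 2: C(16,2)·(3)^2 = 120·9 = 1080.
  V_q(n, t) = 1 + 48 + 1080 = 1129.
Step 2: q^n = 4^16 = 4294967296.
Step 3: Hamming bound ⌊q^n / V_q(n,t)⌋ = ⌊4294967296/1129⌋ = 3804222.
Step 4: Compare |C| = 2667465 to 3804222: satisfied.
The claimed |C| lies below the Hamming bound.


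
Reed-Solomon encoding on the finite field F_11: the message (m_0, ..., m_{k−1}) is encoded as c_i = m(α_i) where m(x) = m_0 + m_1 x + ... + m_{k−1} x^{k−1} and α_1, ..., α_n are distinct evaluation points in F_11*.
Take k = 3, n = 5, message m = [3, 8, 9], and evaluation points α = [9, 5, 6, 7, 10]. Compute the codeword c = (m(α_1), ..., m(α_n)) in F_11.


c = [1, 4, 1, 5, 4]

Message polynomial: m(x) = 3 + 8·x + 9·x^2 (mod 11).
For each evaluation point α_i, compute m(α_i) mod 11:
  α_1 = 9: Horner steps 9 → 1 → 1, so m(9) = 1.
  α_2 = 5: Horner steps 9 → 9 → 4, so m(5) = 4.
  α_3 = 6: Horner steps 9 → 7 → 1, so m(6) = 1.
  α_4 = 7: Horner steps 9 → 5 → 5, so m(7) = 5.
  α_5 = 10: Horner steps 9 → 10 → 4, so m(10) = 4.
Codeword c = [1, 4, 1, 5, 4] ∈ F_11^5.


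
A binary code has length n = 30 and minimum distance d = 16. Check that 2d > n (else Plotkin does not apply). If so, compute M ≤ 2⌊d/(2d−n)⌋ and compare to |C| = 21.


Plotkin bound M ≤ 16; given |C| = 21 > bound (violated).

Check applicability: 2d = 32, n = 30.
2d − n = 2 > 0, so Plotkin applies.
Compute d/(2d−n) = 16/2 ≈ 8.0000.
⌊d/(2d−n)⌋ = 8.
Plotkin bound: M ≤ 2·8 = 16.
Given |C| = 21, check: VIOLATED.
This |C| is above the Plotkin bound, so no binary code with n = 30, d = 16 and 21 codewords exists.


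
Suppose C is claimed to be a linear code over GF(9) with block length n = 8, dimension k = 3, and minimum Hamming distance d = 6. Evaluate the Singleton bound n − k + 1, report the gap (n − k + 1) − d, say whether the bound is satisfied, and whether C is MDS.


Singleton RHS = n − k + 1 = 6, slack = 0, bound satisfied, MDS.

Singleton bound: d ≤ n − k + 1.
Here n = 8, k = 3, so n − k + 1 = 6.
Given d = 6, check d ≤ 6: YES.
Slack = (n − k + 1) − d = 0.
The code is MDS (slack = 0).
Description: the claimed parameters are [8, 3, 6]_9; such a code would be MDS (meets Singleton bound).


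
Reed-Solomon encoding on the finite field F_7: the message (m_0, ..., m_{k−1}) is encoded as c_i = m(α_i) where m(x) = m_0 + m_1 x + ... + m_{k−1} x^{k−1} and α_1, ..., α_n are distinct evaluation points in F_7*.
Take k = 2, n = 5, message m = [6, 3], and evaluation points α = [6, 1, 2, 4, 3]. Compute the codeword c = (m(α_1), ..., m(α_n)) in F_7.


c = [3, 2, 5, 4, 1]

Message polynomial: m(x) = 6 + 3·x (mod 7).
For each evaluation point α_i, compute m(α_i) mod 7:
  α_1 = 6: Horner steps 3 → 3, so m(6) = 3.
  α_2 = 1: Horner steps 3 → 2, so m(1) = 2.
  α_3 = 2: Horner steps 3 → 5, so m(2) = 5.
  α_4 = 4: Horner steps 3 → 4, so m(4) = 4.
  α_5 = 3: Horner steps 3 → 1, so m(3) = 1.
Codeword c = [3, 2, 5, 4, 1] ∈ F_7^5.


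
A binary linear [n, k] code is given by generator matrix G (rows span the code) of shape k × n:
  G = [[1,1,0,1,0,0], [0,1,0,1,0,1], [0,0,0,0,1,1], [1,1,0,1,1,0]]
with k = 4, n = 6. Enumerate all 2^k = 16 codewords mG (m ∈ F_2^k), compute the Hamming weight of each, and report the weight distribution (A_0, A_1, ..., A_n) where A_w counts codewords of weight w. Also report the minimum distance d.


Weight distribution: A_0 = 1, A_1 = 3, A_2 = 4, A_3 = 4, A_4 = 3, A_5 = 1. Minimum distance d = 1.

Enumerate all 2^4 = 16 messages m ∈ F_2^4.
For each, compute codeword c = mG in F_2^6, then tally its weight.
  m = 0000 → c = 000000, weight = 0.
  m = 1000 → c = 110100, weight = 3.
  m = 0100 → c = 010101, weight = 3.
  m = 1100 → c = 100001, weight = 2.
  m = 0010 → c = 000011, weight = 2.
  m = 1010 → c = 110111, weight = 5.
  m = 0110 → c = 010110, weight = 3.
  m = 1110 → c = 100010, weight = 2.
  m = 0001 → c = 110110, weight = 4.
  m = 1001 → c = 000010, weight = 1.
  m = 0101 → c = 100011, weight = 3.
  m = 1101 → c = 010111, weight = 4.
  m = 0011 → c = 110101, weight = 4.
  m = 1011 → c = 000001, weight = 1.
  m = 0111 → c = 100000, weight = 1.
  m = 1111 → c = 010100, weight = 2.
Tally weights:
  weight 0: 1 codewords.
  weight 1: 3 codewords.
  weight 2: 4 codewords.
  weight 3: 4 codewords.
  weight 4: 3 codewords.
  weight 5: 1 codewords.
Minimum distance d = smallest w > 0 with A_w > 0 = 1.
Sanity: Σ A_w = 16 = 2^4 = 16 ✓.


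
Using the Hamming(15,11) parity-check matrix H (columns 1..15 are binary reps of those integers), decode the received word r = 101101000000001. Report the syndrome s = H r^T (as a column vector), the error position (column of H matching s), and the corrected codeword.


s = (1, 1, 1, 1)^T, error position = 15, corrected codeword c = 101101000000000

Compute s = H r^T mod 2 one row at a time:
  s_1 = 0 + 0 + 0 + 0 + 0 + 0 + 0 + 1 = 1 ≡ 1 (mod 2).
  s_2 = 1 + 0 + 1 + 0 + 0 + 0 + 0 + 1 = 3 ≡ 1 (mod 2).
  s_3 = 0 + 1 + 1 + 0 + 0 + 0 + 0 + 1 = 3 ≡ 1 (mod 2).
  s_4 = 1 + 1 + 0 + 0 + 0 + 0 + 0 + 1 = 3 ≡ 1 (mod 2).
s = (1, 1, 1, 1)^T — this equals column 15 of H (binary 1111), so error is at position 15.
Correct: flip bit 15 of r = 101101000000001 to get c = 101101000000000.


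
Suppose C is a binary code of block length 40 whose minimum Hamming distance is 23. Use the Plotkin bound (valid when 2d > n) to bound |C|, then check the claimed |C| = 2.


Plotkin bound M ≤ 6; given |C| = 2 ≤ bound (satisfied).

Check applicability: 2d = 46, n = 40.
2d − n = 6 > 0, so Plotkin applies.
Compute d/(2d−n) = 23/6 ≈ 3.8333.
⌊d/(2d−n)⌋ = 3.
Plotkin bound: M ≤ 2·3 = 6.
Given |C| = 2, check: satisfied.
This |C| is below the Plotkin bound.


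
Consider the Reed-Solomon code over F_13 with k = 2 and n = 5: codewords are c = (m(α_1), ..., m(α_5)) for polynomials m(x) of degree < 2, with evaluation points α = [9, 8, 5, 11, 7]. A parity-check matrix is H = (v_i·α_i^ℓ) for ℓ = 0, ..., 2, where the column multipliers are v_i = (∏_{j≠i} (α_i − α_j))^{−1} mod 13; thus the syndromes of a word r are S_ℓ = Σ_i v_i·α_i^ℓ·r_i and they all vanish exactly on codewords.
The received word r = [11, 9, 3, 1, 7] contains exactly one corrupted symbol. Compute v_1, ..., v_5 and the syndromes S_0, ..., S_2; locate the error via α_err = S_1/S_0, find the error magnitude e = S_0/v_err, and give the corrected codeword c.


S = (12, 2, 9), error at position 4, error magnitude e = 12, c = [11, 9, 3, 2, 7].

Step 1: column multipliers v_i = (∏_{j≠i}(α_i − α_j))^{−1} mod 13.
  i = 1 (α = 9): (9−8)(9−5)(9−11)(9−7) = 1·4·(−2)·2 = −16 ≡ 10, so v_1 = 10^{−1} = 4 (mod 13).
  i = 2 (α = 8): (8−9)(8−5)(8−11)(8−7) = (−1)·3·(−3)·1 = 9 ≡ 9, so v_2 = 9^{−1} = 3 (mod 13).
  i = 3 (α = 5): (5−9)(5−8)(5−11)(5−7) = (−4)·(−3)·(−6)·(−2) = 144 ≡ 1, so v_3 = 1^{−1} = 1 (mod 13).
  i = 4 (α = 11): (11−9)(11−8)(11−5)(11−7) = 2·3·6·4 = 144 ≡ 1, so v_4 = 1^{−1} = 1 (mod 13).
  i = 5 (α = 7): (7−9)(7−8)(7−5)(7−11) = (−2)·(−1)·2·(−4) = −16 ≡ 10, so v_5 = 10^{−1} = 4 (mod 13).
  v = [4, 3, 1, 1, 4].
Step 2: syndromes of r = [11, 9, 3, 1, 7] (all sums mod 13).
  S_0 = Σ v_i r_i = 4·11 + 3·9 + 1·3 + 1·1 + 4·7 = 103 ≡ 12.
  S_1 = Σ v_i α_i r_i = 4·9·11 + 3·8·9 + 1·5·3 + 1·11·1 + 4·7·7 = 834 ≡ 2.
  α_i^2 mod 13 = [3, 12, 12, 4, 10].
  S_2 = Σ v_i α_i^2 r_i = 4·3·11 + 3·12·9 + 1·12·3 + 1·4·1 + 4·10·7 = 776 ≡ 9.
  S = (12, 2, 9) ≠ 0, so r is not a codeword (an error is present).
Step 3: locate the error. For a single error e at position i, S_ℓ = v_i·e·α_i^ℓ, so α_err = S_1/S_0.
  S_0^{−1} = 12^{−1} = 12 (mod 13), so α_err = 2·12 = 24 ≡ 11 = α_4. Error position i = 4.
  Consistency check: S_2/S_1 = 9·7 = 63 ≡ 11 = α_err ✓ (single-error assumption holds).
Step 4: error magnitude e = S_0/v_4 = S_0·∏_{j≠4}(α_4 − α_j) = 12·1 = 12 ≡ 12 (mod 13).
Step 5: correct position 4: c_4 = r_4 − e = 1 − 12 ≡ 2 (mod 13). Hence c = [11, 9, 3, 2, 7].
  Check: interpolating c through the α_i gives m(x) = 6 + 2·x (degree < 2) with m(α_i) = c_i for every i, so c is indeed a codeword.


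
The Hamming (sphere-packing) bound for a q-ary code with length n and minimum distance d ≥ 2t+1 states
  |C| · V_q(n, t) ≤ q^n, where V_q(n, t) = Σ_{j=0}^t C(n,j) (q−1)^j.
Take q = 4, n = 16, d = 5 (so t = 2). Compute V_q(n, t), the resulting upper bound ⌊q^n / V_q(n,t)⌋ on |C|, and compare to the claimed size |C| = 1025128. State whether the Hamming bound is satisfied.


V_q(n, t) = 1129, q^n = 4294967296, Hamming bound = 3804222, |C| = 1025128 ≤ bound (satisfied).

Step 1: Compute V_q(n, t) = Σ_{j=0}^2 C(n, j) (q−1)^j.
  j = 0: C(16,0)·(3)^0 = 1·1 = 1.
  j = 1: C(16,1)·(3)^1 = 16·3 = 48.
  j = 2: C(16,2)·(3)^2 = 120·9 = 1080.
  V_q(n, t) = 1 + 48 + 1080 = 1129.
Step 2: q^n = 4^16 = 4294967296.
Step 3: Hamming bound ⌊q^n / V_q(n,t)⌋ = ⌊4294967296/1129⌋ = 3804222.
Step 4: Compare |C| = 1025128 to 3804222: satisfied.
The claimed |C| lies below the Hamming bound.


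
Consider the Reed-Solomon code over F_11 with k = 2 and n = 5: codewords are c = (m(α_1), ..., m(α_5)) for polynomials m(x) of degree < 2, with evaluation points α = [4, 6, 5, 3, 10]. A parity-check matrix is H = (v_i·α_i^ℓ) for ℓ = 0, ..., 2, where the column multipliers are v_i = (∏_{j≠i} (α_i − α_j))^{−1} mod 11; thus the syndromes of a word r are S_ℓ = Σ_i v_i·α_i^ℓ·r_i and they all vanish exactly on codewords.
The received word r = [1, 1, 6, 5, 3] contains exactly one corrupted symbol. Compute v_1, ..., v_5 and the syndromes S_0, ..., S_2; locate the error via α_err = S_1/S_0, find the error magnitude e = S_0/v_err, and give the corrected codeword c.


S = (10, 7, 6), error at position 1, error magnitude e = 1, c = [0, 1, 6, 5, 3].

Step 1: column multipliers v_i = (∏_{j≠i}(α_i − α_j))^{−1} mod 11.
  i = 1 (α = 4): (4−6)(4−5)(4−3)(4−10) = (−2)·(−1)·1·(−6) = −12 ≡ 10, so v_1 = 10^{−1} = 10 (mod 11).
  i = 2 (α = 6): (6−4)(6−5)(6−3)(6−10) = 2·1·3·(−4) = −24 ≡ 9, so v_2 = 9^{−1} = 5 (mod 11).
  i = 3 (α = 5): (5−4)(5−6)(5−3)(5−10) = 1·(−1)·2·(−5) = 10 ≡ 10, so v_3 = 10^{−1} = 10 (mod 11).
  i = 4 (α = 3): (3−4)(3−6)(3−5)(3−10) = (−1)·(−3)·(−2)·(−7) = 42 ≡ 9, so v_4 = 9^{−1} = 5 (mod 11).
  i = 5 (α = 10): (10−4)(10−6)(10−5)(10−3) = 6·4·5·7 = 840 ≡ 4, so v_5 = 4^{−1} = 3 (mod 11).
  v = [10, 5, 10, 5, 3].
Step 2: syndromes of r = [1, 1, 6, 5, 3] (all sums mod 11).
  S_0 = Σ v_i r_i = 10·1 + 5·1 + 10·6 + 5·5 + 3·3 = 109 ≡ 10.
  S_1 = Σ v_i α_i r_i = 10·4·1 + 5·6·1 + 10·5·6 + 5·3·5 + 3·10·3 = 535 ≡ 7.
  α_i^2 mod 11 = [5, 3, 3, 9, 1].
  S_2 = Σ v_i α_i^2 r_i = 10·5·1 + 5·3·1 + 10·3·6 + 5·9·5 + 3·1·3 = 479 ≡ 6.
  S = (10, 7, 6) ≠ 0, so r is not a codeword (an error is present).
Step 3: locate the error. For a single error e at position i, S_ℓ = v_i·e·α_i^ℓ, so α_err = S_1/S_0.
  S_0^{−1} = 10^{−1} = 10 (mod 11), so α_err = 7·10 = 70 ≡ 4 = α_1. Error position i = 1.
  Consistency check: S_2/S_1 = 6·8 = 48 ≡ 4 = α_err ✓ (single-error assumption holds).
Step 4: error magnitude e = S_0/v_1 = S_0·∏_{j≠1}(α_1 − α_j) = 10·10 = 100 ≡ 1 (mod 11).
Step 5: correct position 1: c_1 = r_1 − e = 1 − 1 ≡ 0 (mod 11). Hence c = [0, 1, 6, 5, 3].
  Check: interpolating c through the α_i gives m(x) = 9 + 6·x (degree < 2) with m(α_i) = c_i for every i, so c is indeed a codeword.


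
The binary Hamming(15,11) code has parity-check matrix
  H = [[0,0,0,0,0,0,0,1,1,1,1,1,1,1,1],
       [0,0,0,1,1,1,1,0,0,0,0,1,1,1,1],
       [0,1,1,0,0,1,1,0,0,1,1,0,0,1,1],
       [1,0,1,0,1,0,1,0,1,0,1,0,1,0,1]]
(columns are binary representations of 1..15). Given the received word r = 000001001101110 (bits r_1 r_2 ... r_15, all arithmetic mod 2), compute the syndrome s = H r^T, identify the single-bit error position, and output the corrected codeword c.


s = (1, 0, 1, 0)^T, error position = 10, corrected codeword c = 000001001001110

Compute s = H r^T mod 2 one row at a time:
  s_1 = 0 + 1 + 1 + 0 + 1 + 1 + 1 + 0 = 5 ≡ 1 (mod 2).
  s_2 = 0 + 0 + 1 + 0 + 1 + 1 + 1 + 0 = 4 ≡ 0 (mod 2).
  s_3 = 0 + 0 + 1 + 0 + 1 + 0 + 1 + 0 = 3 ≡ 1 (mod 2).
  s_4 = 0 + 0 + 0 + 0 + 1 + 0 + 1 + 0 = 2 ≡ 0 (mod 2).
s = (1, 0, 1, 0)^T — this equals column 10 of H (binary 1010), so error is at position 10.
Correct: flip bit 10 of r = 000001001101110 to get c = 000001001001110.


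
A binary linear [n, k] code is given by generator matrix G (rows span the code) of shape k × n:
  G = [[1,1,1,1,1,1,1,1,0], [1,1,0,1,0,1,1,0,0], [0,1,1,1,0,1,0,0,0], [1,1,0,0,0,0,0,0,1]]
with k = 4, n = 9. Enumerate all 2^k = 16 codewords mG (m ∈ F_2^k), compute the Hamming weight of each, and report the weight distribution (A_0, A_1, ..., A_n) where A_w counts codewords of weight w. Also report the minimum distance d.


Weight distribution: A_0 = 1, A_3 = 3, A_4 = 4, A_5 = 4, A_6 = 2, A_7 = 1, A_8 = 1. Minimum distance d = 3.

Enumerate all 2^4 = 16 messages m ∈ F_2^4.
For each, compute codeword c = mG in F_2^9, then tally its weight.
  m = 0000 → c = 000000000, weight = 0.
  m = 1000 → c = 111111110, weight = 8.
  m = 0100 → c = 110101100, weight = 5.
  m = 1100 → c = 001010010, weight = 3.
  m = 0010 → c = 011101000, weight = 4.
  m = 1010 → c = 100010110, weight = 4.
  m = 0110 → c = 101000100, weight = 3.
  m = 1110 → c = 010111010, weight = 5.
  m = 0001 → c = 110000001, weight = 3.
  m = 1001 → c = 001111111, weight = 7.
  m = 0101 → c = 000101101, weight = 4.
  m = 1101 → c = 111010011, weight = 6.
  m = 0011 → c = 101101001, weight = 5.
  m = 1011 → c = 010010111, weight = 5.
  m = 0111 → c = 011000101, weight = 4.
  m = 1111 → c = 100111011, weight = 6.
Tally weights:
  weight 0: 1 codewords.
  weight 3: 3 codewords.
  weight 4: 4 codewords.
  weight 5: 4 codewords.
  weight 6: 2 codewords.
  weight 7: 1 codewords.
  weight 8: 1 codewords.
Minimum distance d = smallest w > 0 with A_w > 0 = 3.
Sanity: Σ A_w = 16 = 2^4 = 16 ✓.


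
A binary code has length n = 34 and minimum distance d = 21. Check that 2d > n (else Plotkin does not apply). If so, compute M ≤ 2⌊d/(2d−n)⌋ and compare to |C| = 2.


Plotkin bound M ≤ 4; given |C| = 2 ≤ bound (satisfied).

Check applicability: 2d = 42, n = 34.
2d − n = 8 > 0, so Plotkin applies.
Compute d/(2d−n) = 21/8 ≈ 2.6250.
⌊d/(2d−n)⌋ = 2.
Plotkin bound: M ≤ 2·2 = 4.
Given |C| = 2, check: satisfied.
This |C| is below the Plotkin bound.


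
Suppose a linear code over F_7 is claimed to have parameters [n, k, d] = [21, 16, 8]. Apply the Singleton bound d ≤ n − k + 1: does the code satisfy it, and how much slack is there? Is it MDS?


Singleton RHS = n − k + 1 = 6, slack = -2, bound violated (no such code; not MDS).

Singleton bound: d ≤ n − k + 1.
Here n = 21, k = 16, so n − k + 1 = 6.
Given d = 8, check d ≤ 6: NO.
Slack = (n − k + 1) − d = -2.
The slack is negative: d = 8 exceeds n − k + 1 = 6 by 2, so the Singleton bound is violated and no linear [21, 16, 8]_7 code can exist. In particular it is not MDS (MDS requires d = n − k + 1 exactly).
Description: the claimed parameters are [21, 16, 8]_7; such a code would be impossible (violates the Singleton bound).


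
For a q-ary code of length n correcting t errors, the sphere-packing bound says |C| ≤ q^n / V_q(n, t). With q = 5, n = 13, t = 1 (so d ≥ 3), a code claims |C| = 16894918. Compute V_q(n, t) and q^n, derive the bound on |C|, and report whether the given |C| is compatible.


V_q(n, t) = 53, q^n = 1220703125, Hamming bound = 23032134, |C| = 16894918 ≤ bound (satisfied).

Step 1: Compute V_q(n, t) = Σ_{j=0}^1 C(n, j) (q−1)^j.
  j = 0: C(13,0)·(4)^0 = 1·1 = 1.
  j = 1: C(13,1)·(4)^1 = 13·4 = 52.
  V_q(n, t) = 1 + 52 = 53.
Step 2: q^n = 5^13 = 1220703125.
Step 3: Hamming bound ⌊q^n / V_q(n,t)⌋ = ⌊1220703125/53⌋ = 23032134.
Step 4: Compare |C| = 16894918 to 23032134: satisfied.
The claimed |C| lies below the Hamming bound.


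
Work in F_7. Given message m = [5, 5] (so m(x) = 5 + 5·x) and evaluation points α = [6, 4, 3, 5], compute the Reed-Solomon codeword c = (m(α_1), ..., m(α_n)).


c = [0, 4, 6, 2]

Message polynomial: m(x) = 5 + 5·x (mod 7).
For each evaluation point α_i, compute m(α_i) mod 7:
  α_1 = 6: Horner steps 5 → 0, so m(6) = 0.
  α_2 = 4: Horner steps 5 → 4, so m(4) = 4.
  α_3 = 3: Horner steps 5 → 6, so m(3) = 6.
  α_4 = 5: Horner steps 5 → 2, so m(5) = 2.
Codeword c = [0, 4, 6, 2] ∈ F_7^4.


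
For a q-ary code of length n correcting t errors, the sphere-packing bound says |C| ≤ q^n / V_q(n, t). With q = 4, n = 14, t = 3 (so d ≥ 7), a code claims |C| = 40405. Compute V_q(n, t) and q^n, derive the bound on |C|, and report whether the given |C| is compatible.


V_q(n, t) = 10690, q^n = 268435456, Hamming bound = 25110, |C| = 40405 > bound (violated).

Step 1: Compute V_q(n, t) = Σ_{j=0}^3 C(n, j) (q−1)^j.
  j = 0: C(14,0)·(3)^0 = 1·1 = 1.
  j = 1: C(14,1)·(3)^1 = 14·3 = 42.
  j = 2: C(14,2)·(3)^2 = 91·9 = 819.
  j = 3: C(14,3)·(3)^3 = 364·27 = 9828.
  V_q(n, t) = 1 + 42 + 819 + 9828 = 10690.
Step 2: q^n = 4^14 = 268435456.
Step 3: Hamming bound ⌊q^n / V_q(n,t)⌋ = ⌊268435456/10690⌋ = 25110.
Step 4: Compare |C| = 40405 to 25110: violated.
The claimed |C| lies above the Hamming bound, so no 4-ary code of length 14 with d ≥ 7 can have 40405 codewords.


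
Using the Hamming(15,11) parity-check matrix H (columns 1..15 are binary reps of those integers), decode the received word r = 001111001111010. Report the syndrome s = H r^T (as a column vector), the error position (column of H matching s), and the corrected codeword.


s = (1, 1, 1, 0)^T, error position = 14, corrected codeword c = 001111001111000

Compute s = H r^T mod 2 one row at a time:
  s_1 = 0 + 1 + 1 + 1 + 1 + 0 + 1 + 0 = 5 ≡ 1 (mod 2).
  s_2 = 1 + 1 + 1 + 0 + 1 + 0 + 1 + 0 = 5 ≡ 1 (mod 2).
  s_3 = 0 + 1 + 1 + 0 + 1 + 1 + 1 + 0 = 5 ≡ 1 (mod 2).
  s_4 = 0 + 1 + 1 + 0 + 1 + 1 + 0 + 0 = 4 ≡ 0 (mod 2).
s = (1, 1, 1, 0)^T — this equals column 14 of H (binary 1110), so error is at position 14.
Correct: flip bit 14 of r = 001111001111010 to get c = 001111001111000.


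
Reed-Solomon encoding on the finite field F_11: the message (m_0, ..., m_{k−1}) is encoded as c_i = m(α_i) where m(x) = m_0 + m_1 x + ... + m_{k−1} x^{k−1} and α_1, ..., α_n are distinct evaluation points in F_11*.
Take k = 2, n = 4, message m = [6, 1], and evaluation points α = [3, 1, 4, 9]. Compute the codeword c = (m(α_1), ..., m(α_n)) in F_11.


c = [9, 7, 10, 4]

Message polynomial: m(x) = 6 + 1·x (mod 11).
For each evaluation point α_i, compute m(α_i) mod 11:
  α_1 = 3: Horner steps 1 → 9, so m(3) = 9.
  α_2 = 1: Horner steps 1 → 7, so m(1) = 7.
  α_3 = 4: Horner steps 1 → 10, so m(4) = 10.
  α_4 = 9: Horner steps 1 → 4, so m(9) = 4.
Codeword c = [9, 7, 10, 4] ∈ F_11^4.


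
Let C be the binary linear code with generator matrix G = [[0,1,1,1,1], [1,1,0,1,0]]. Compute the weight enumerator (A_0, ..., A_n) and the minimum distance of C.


Weight distribution: A_0 = 1, A_3 = 2, A_4 = 1. Minimum distance d = 3.

Enumerate all 2^2 = 4 messages m ∈ F_2^2.
For each, compute codeword c = mG in F_2^5, then tally its weight.
  m = 00 → c = 00000, weight = 0.
  m = 10 → c = 01111, weight = 4.
  m = 01 → c = 11010, weight = 3.
  m = 11 → c = 10101, weight = 3.
Tally weights:
  weight 0: 1 codewords.
  weight 3: 2 codewords.
  weight 4: 1 codewords.
Minimum distance d = smallest w > 0 with A_w > 0 = 3.
Sanity: Σ A_w = 4 = 2^2 = 4 ✓.


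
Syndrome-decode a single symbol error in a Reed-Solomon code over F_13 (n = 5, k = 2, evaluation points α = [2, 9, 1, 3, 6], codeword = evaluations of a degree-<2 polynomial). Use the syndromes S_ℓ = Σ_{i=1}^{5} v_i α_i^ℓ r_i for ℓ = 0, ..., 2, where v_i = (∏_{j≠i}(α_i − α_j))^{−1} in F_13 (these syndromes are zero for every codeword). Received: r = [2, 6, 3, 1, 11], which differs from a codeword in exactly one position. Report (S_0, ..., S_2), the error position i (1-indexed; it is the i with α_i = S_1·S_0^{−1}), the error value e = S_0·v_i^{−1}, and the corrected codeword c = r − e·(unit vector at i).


S = (9, 3, 1), error at position 2, error magnitude e = 11, c = [2, 8, 3, 1, 11].

Step 1: column multipliers v_i = (∏_{j≠i}(α_i − α_j))^{−1} mod 13.
  i = 1 (α = 2): (2−9)(2−1)(2−3)(2−6) = (−7)·1·(−1)·(−4) = −28 ≡ 11, so v_1 = 11^{−1} = 6 (mod 13).
  i = 2 (α = 9): (9−2)(9−1)(9−3)(9−6) = 7·8·6·3 = 1008 ≡ 7, so v_2 = 7^{−1} = 2 (mod 13).
  i = 3 (α = 1): (1−2)(1−9)(1−3)(1−6) = (−1)·(−8)·(−2)·(−5) = 80 ≡ 2, so v_3 = 2^{−1} = 7 (mod 13).
  i = 4 (α = 3): (3−2)(3−9)(3−1)(3−6) = 1·(−6)·2·(−3) = 36 ≡ 10, so v_4 = 10^{−1} = 4 (mod 13).
  i = 5 (α = 6): (6−2)(6−9)(6−1)(6−3) = 4·(−3)·5·3 = −180 ≡ 2, so v_5 = 2^{−1} = 7 (mod 13).
  v = [6, 2, 7, 4, 7].
Step 2: syndromes of r = [2, 6, 3, 1, 11] (all sums mod 13).
  S_0 = Σ v_i r_i = 6·2 + 2·6 + 7·3 + 4·1 + 7·11 = 126 ≡ 9.
  S_1 = Σ v_i α_i r_i = 6·2·2 + 2·9·6 + 7·1·3 + 4·3·1 + 7·6·11 = 627 ≡ 3.
  α_i^2 mod 13 = [4, 3, 1, 9, 10].
  S_2 = Σ v_i α_i^2 r_i = 6·4·2 + 2·3·6 + 7·1·3 + 4·9·1 + 7·10·11 = 911 ≡ 1.
  S = (9, 3, 1) ≠ 0, so r is not a codeword (an error is present).
Step 3: locate the error. For a single error e at position i, S_ℓ = v_i·e·α_i^ℓ, so α_err = S_1/S_0.
  S_0^{−1} = 9^{−1} = 3 (mod 13), so α_err = 3·3 = 9 ≡ 9 = α_2. Error position i = 2.
  Consistency check: S_2/S_1 = 1·9 = 9 ≡ 9 = α_err ✓ (single-error assumption holds).
Step 4: error magnitude e = S_0/v_2 = S_0·∏_{j≠2}(α_2 − α_j) = 9·7 = 63 ≡ 11 (mod 13).
Step 5: correct position 2: c_2 = r_2 − e = 6 − 11 ≡ 8 (mod 13). Hence c = [2, 8, 3, 1, 11].
  Check: interpolating c through the α_i gives m(x) = 4 + 12·x (degree < 2) with m(α_i) = c_i for every i, so c is indeed a codeword.


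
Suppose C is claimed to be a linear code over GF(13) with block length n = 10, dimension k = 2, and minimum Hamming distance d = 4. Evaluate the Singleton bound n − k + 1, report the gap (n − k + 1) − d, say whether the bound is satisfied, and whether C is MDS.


Singleton RHS = n − k + 1 = 9, slack = 5, bound satisfied, not MDS.

Singleton bound: d ≤ n − k + 1.
Here n = 10, k = 2, so n − k + 1 = 9.
Given d = 4, check d ≤ 9: YES.
Slack = (n − k + 1) − d = 5.
The code is NOT MDS (slack = 5 > 0).
Description: the claimed parameters are [10, 2, 4]_13; such a code would be non-MDS.


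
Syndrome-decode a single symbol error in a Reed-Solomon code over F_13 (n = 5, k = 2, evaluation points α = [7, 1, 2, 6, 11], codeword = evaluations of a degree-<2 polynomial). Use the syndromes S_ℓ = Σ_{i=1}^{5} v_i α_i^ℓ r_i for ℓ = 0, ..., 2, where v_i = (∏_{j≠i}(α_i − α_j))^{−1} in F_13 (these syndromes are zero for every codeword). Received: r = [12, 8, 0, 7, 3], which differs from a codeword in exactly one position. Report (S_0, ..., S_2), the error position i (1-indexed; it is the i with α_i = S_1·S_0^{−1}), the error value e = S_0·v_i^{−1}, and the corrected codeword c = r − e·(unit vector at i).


S = (6, 1, 11), error at position 5, error magnitude e = 10, c = [12, 8, 0, 7, 6].

Step 1: column multipliers v_i = (∏_{j≠i}(α_i − α_j))^{−1} mod 13.
  i = 1 (α = 7): (7−1)(7−2)(7−6)(7−11) = 6·5·1·(−4) = −120 ≡ 10, so v_1 = 10^{−1} = 4 (mod 13).
  i = 2 (α = 1): (1−7)(1−2)(1−6)(1−11) = (−6)·(−1)·(−5)·(−10) = 300 ≡ 1, so v_2 = 1^{−1} = 1 (mod 13).
  i = 3 (α = 2): (2−7)(2−1)(2−6)(2−11) = (−5)·1·(−4)·(−9) = −180 ≡ 2, so v_3 = 2^{−1} = 7 (mod 13).
  i = 4 (α = 6): (6−7)(6−1)(6−2)(6−11) = (−1)·5·4·(−5) = 100 ≡ 9, so v_4 = 9^{−1} = 3 (mod 13).
  i = 5 (α = 11): (11−7)(11−1)(11−2)(11−6) = 4·10·9·5 = 1800 ≡ 6, so v_5 = 6^{−1} = 11 (mod 13).
  v = [4, 1, 7, 3, 11].
Step 2: syndromes of r = [12, 8, 0, 7, 3] (all sums mod 13).
  S_0 = Σ v_i r_i = 4·12 + 1·8 + 7·0 + 3·7 + 11·3 = 110 ≡ 6.
  S_1 = Σ v_i α_i r_i = 4·7·12 + 1·1·8 + 7·2·0 + 3·6·7 + 11·11·3 = 833 ≡ 1.
  α_i^2 mod 13 = [10, 1, 4, 10, 4].
  S_2 = Σ v_i α_i^2 r_i = 4·10·12 + 1·1·8 + 7·4·0 + 3·10·7 + 11·4·3 = 830 ≡ 11.
  S = (6, 1, 11) ≠ 0, so r is not a codeword (an error is present).
Step 3: locate the error. For a single error e at position i, S_ℓ = v_i·e·α_i^ℓ, so α_err = S_1/S_0.
  S_0^{−1} = 6^{−1} = 11 (mod 13), so α_err = 1·11 = 11 ≡ 11 = α_5. Error position i = 5.
  Consistency check: S_2/S_1 = 11·1 = 11 ≡ 11 = α_err ✓ (single-error assumption holds).
Step 4: error magnitude e = S_0/v_5 = S_0·∏_{j≠5}(α_5 − α_j) = 6·6 = 36 ≡ 10 (mod 13).
Step 5: correct position 5: c_5 = r_5 − e = 3 − 10 ≡ 6 (mod 13). Hence c = [12, 8, 0, 7, 6].
  Check: interpolating c through the α_i gives m(x) = 3 + 5·x (degree < 2) with m(α_i) = c_i for every i, so c is indeed a codeword.


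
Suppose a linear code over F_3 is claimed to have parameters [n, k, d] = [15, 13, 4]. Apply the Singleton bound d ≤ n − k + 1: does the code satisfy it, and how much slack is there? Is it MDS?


Singleton RHS = n − k + 1 = 3, slack = -1, bound violated (no such code; not MDS).

Singleton bound: d ≤ n − k + 1.
Here n = 15, k = 13, so n − k + 1 = 3.
Given d = 4, check d ≤ 3: NO.
Slack = (n − k + 1) − d = -1.
The slack is negative: d = 4 exceeds n − k + 1 = 3 by 1, so the Singleton bound is violated and no linear [15, 13, 4]_3 code can exist. In particular it is not MDS (MDS requires d = n − k + 1 exactly).
Description: the claimed parameters are [15, 13, 4]_3; such a code would be impossible (violates the Singleton bound).


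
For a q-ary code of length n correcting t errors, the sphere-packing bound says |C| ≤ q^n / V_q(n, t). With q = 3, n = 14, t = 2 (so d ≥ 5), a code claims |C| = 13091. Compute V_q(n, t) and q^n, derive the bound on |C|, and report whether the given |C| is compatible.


V_q(n, t) = 393, q^n = 4782969, Hamming bound = 12170, |C| = 13091 > bound (violated).

Step 1: Compute V_q(n, t) = Σ_{j=0}^2 C(n, j) (q−1)^j.
  j = 0: C(14,0)·(2)^0 = 1·1 = 1.
  j = 1: C(14,1)·(2)^1 = 14·2 = 28.
  j = 2: C(14,2)·(2)^2 = 91·4 = 364.
  V_q(n, t) = 1 + 28 + 364 = 393.
Step 2: q^n = 3^14 = 4782969.
Step 3: Hamming bound ⌊q^n / V_q(n,t)⌋ = ⌊4782969/393⌋ = 12170.
Step 4: Compare |C| = 13091 to 12170: violated.
The claimed |C| lies above the Hamming bound, so no 3-ary code of length 14 with d ≥ 5 can have 13091 codewords.


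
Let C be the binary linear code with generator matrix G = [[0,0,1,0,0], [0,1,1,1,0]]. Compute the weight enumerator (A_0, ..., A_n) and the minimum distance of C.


Weight distribution: A_0 = 1, A_1 = 1, A_2 = 1, A_3 = 1. Minimum distance d = 1.

Enumerate all 2^2 = 4 messages m ∈ F_2^2.
For each, compute codeword c = mG in F_2^5, then tally its weight.
  m = 00 → c = 00000, weight = 0.
  m = 10 → c = 00100, weight = 1.
  m = 01 → c = 01110, weight = 3.
  m = 11 → c = 01010, weight = 2.
Tally weights:
  weight 0: 1 codewords.
  weight 1: 1 codewords.
  weight 2: 1 codewords.
  weight 3: 1 codewords.
Minimum distance d = smallest w > 0 with A_w > 0 = 1.
Sanity: Σ A_w = 4 = 2^2 = 4 ✓.


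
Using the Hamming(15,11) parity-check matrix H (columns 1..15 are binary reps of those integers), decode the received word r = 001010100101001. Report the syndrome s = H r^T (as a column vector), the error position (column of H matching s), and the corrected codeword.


s = (1, 0, 0, 0)^T, error position = 8, corrected codeword c = 001010110101001

Compute s = H r^T mod 2 one row at a time:
  s_1 = 0 + 0 + 1 + 0 + 1 + 0 + 0 + 1 = 3 ≡ 1 (mod 2).
  s_2 = 0 + 1 + 0 + 1 + 1 + 0 + 0 + 1 = 4 ≡ 0 (mod 2).
  s_3 = 0 + 1 + 0 + 1 + 1 + 0 + 0 + 1 = 4 ≡ 0 (mod 2).
  s_4 = 0 + 1 + 1 + 1 + 0 + 0 + 0 + 1 = 4 ≡ 0 (mod 2).
s = (1, 0, 0, 0)^T — this equals column 8 of H (binary 1000), so error is at position 8.
Correct: flip bit 8 of r = 001010100101001 to get c = 001010110101001.
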